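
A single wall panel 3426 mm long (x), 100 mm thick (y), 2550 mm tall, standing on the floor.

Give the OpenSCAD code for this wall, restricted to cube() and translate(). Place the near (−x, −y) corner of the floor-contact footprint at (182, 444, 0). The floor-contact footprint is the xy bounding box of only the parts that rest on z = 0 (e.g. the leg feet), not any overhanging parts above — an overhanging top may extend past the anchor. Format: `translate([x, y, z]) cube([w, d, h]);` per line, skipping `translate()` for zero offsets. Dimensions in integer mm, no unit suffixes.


translate([182, 444, 0]) cube([3426, 100, 2550]);


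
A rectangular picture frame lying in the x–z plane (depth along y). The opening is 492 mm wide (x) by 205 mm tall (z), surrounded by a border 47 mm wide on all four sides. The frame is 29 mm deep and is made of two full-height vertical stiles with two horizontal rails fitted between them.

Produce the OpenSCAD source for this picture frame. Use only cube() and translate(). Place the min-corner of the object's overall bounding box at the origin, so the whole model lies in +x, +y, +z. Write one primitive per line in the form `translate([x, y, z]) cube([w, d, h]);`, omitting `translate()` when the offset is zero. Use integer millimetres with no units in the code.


cube([47, 29, 299]);
translate([539, 0, 0]) cube([47, 29, 299]);
translate([47, 0, 0]) cube([492, 29, 47]);
translate([47, 0, 252]) cube([492, 29, 47]);


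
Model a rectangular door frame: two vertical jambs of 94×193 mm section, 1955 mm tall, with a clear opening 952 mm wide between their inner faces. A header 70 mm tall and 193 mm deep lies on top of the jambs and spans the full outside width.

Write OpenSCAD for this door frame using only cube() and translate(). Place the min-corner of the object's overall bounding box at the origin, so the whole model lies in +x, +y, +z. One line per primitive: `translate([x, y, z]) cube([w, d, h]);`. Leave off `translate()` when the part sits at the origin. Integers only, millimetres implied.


cube([94, 193, 1955]);
translate([1046, 0, 0]) cube([94, 193, 1955]);
translate([0, 0, 1955]) cube([1140, 193, 70]);


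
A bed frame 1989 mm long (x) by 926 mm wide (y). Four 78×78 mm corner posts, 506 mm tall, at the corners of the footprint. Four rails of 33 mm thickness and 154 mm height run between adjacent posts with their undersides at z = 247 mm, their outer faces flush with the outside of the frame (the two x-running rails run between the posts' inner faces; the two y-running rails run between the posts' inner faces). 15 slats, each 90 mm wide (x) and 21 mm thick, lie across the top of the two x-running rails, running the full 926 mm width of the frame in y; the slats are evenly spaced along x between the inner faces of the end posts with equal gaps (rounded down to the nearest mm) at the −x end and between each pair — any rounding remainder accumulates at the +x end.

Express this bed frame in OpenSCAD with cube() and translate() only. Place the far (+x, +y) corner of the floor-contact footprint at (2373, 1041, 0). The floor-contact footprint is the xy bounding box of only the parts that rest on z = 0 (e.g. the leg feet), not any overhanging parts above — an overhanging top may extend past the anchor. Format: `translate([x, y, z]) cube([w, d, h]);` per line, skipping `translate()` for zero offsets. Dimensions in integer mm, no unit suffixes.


translate([384, 115, 0]) cube([78, 78, 506]);
translate([384, 963, 0]) cube([78, 78, 506]);
translate([2295, 115, 0]) cube([78, 78, 506]);
translate([2295, 963, 0]) cube([78, 78, 506]);
translate([462, 115, 247]) cube([1833, 33, 154]);
translate([462, 1008, 247]) cube([1833, 33, 154]);
translate([384, 193, 247]) cube([33, 770, 154]);
translate([2340, 193, 247]) cube([33, 770, 154]);
translate([492, 115, 401]) cube([90, 926, 21]);
translate([612, 115, 401]) cube([90, 926, 21]);
translate([732, 115, 401]) cube([90, 926, 21]);
translate([852, 115, 401]) cube([90, 926, 21]);
translate([972, 115, 401]) cube([90, 926, 21]);
translate([1092, 115, 401]) cube([90, 926, 21]);
translate([1212, 115, 401]) cube([90, 926, 21]);
translate([1332, 115, 401]) cube([90, 926, 21]);
translate([1452, 115, 401]) cube([90, 926, 21]);
translate([1572, 115, 401]) cube([90, 926, 21]);
translate([1692, 115, 401]) cube([90, 926, 21]);
translate([1812, 115, 401]) cube([90, 926, 21]);
translate([1932, 115, 401]) cube([90, 926, 21]);
translate([2052, 115, 401]) cube([90, 926, 21]);
translate([2172, 115, 401]) cube([90, 926, 21]);


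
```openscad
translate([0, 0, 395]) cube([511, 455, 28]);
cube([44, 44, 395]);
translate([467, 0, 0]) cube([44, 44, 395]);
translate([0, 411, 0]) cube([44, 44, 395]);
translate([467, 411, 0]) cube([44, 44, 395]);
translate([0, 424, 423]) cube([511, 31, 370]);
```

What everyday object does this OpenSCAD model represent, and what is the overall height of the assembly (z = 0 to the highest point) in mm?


A chair. The overall height is 793 mm.

A slab on four corner posts with a tall panel at the back — a chair. The seat slab sits at z = 395 with thickness 28, and the 370 mm backrest starts at the seat top, so the overall height is 395 + 28 + 370 = 793 mm.


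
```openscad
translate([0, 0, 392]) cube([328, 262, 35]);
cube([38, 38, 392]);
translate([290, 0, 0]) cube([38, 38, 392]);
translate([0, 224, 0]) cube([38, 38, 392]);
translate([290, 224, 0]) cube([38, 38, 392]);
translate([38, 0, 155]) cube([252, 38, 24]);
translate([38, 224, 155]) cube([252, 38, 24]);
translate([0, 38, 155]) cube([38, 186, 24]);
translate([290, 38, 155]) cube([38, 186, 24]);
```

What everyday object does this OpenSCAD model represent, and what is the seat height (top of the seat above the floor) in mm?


A stool. The seat height is 427 mm.

A 328×262×35 slab at z = 392 on four corner posts — a stool. The seat top is 392 + 35 = 427 mm.


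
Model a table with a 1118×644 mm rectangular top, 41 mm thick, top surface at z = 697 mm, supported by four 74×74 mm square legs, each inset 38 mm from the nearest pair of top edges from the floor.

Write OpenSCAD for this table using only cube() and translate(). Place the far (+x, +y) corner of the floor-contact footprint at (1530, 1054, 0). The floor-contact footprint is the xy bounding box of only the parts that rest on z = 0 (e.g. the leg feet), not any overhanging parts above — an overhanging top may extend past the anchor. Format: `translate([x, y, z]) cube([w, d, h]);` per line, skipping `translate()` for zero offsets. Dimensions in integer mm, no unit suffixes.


translate([450, 448, 656]) cube([1118, 644, 41]);
translate([488, 486, 0]) cube([74, 74, 656]);
translate([1456, 486, 0]) cube([74, 74, 656]);
translate([488, 980, 0]) cube([74, 74, 656]);
translate([1456, 980, 0]) cube([74, 74, 656]);


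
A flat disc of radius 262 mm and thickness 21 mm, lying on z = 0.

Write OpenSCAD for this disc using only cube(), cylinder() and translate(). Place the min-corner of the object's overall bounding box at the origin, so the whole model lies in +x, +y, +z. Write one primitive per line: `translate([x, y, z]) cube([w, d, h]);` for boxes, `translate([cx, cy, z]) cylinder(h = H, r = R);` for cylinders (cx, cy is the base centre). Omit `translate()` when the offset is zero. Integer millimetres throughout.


translate([262, 262, 0]) cylinder(h = 21, r = 262);


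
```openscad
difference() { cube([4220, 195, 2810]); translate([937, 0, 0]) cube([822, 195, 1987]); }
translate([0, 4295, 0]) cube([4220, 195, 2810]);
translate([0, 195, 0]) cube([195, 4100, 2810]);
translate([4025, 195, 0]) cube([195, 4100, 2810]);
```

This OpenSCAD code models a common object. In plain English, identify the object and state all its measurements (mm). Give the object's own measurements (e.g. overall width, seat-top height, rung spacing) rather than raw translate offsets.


A single room: four walls, each 2810 mm tall and 195 mm thick, enclosing an outside footprint 4220×4490 mm (x × y), no floor or roof. The front and back walls (−y and +y sides) run the full x-width; the side walls fit between their inner faces. A door opening 822 mm wide and 1987 mm tall is cut through the front wall from the floor up, its −x edge 937 mm from the wall's −x end.


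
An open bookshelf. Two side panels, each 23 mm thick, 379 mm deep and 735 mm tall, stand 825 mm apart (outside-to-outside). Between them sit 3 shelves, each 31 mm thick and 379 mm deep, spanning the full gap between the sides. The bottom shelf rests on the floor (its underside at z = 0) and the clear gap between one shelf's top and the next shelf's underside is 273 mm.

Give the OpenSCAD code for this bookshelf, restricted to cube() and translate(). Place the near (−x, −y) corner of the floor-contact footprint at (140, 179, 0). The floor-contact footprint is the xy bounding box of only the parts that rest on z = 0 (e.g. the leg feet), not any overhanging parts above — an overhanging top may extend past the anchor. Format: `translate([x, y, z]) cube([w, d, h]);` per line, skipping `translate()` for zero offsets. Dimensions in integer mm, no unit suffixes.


translate([140, 179, 0]) cube([23, 379, 735]);
translate([942, 179, 0]) cube([23, 379, 735]);
translate([163, 179, 0]) cube([779, 379, 31]);
translate([163, 179, 304]) cube([779, 379, 31]);
translate([163, 179, 608]) cube([779, 379, 31]);


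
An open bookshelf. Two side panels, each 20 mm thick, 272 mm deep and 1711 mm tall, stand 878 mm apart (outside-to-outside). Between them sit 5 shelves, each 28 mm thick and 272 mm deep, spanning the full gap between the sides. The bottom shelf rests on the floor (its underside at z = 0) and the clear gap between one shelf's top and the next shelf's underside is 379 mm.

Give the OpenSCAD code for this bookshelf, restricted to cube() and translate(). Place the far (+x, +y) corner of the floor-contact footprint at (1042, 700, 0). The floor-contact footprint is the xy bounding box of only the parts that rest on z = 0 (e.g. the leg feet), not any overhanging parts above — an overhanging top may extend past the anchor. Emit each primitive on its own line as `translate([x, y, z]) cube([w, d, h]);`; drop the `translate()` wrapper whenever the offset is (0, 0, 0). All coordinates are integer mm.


translate([164, 428, 0]) cube([20, 272, 1711]);
translate([1022, 428, 0]) cube([20, 272, 1711]);
translate([184, 428, 0]) cube([838, 272, 28]);
translate([184, 428, 407]) cube([838, 272, 28]);
translate([184, 428, 814]) cube([838, 272, 28]);
translate([184, 428, 1221]) cube([838, 272, 28]);
translate([184, 428, 1628]) cube([838, 272, 28]);


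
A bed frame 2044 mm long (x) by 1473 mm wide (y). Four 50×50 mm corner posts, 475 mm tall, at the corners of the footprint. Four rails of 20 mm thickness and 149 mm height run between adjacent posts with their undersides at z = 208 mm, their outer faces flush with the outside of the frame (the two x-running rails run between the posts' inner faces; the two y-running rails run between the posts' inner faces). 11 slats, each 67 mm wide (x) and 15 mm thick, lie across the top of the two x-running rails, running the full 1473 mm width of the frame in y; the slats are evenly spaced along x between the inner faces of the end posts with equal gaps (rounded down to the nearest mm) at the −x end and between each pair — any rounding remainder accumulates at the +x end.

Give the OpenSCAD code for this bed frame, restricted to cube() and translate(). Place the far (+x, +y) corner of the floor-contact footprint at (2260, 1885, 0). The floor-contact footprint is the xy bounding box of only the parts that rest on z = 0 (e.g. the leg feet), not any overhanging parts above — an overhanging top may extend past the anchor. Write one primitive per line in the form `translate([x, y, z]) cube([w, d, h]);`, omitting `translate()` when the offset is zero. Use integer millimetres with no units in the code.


// slat z = rail_z + rail_h = 208 + 149 = 357
// slat gap = ⌊(1944 − 11·67) / 12⌋ = 100
translate([216, 412, 0]) cube([50, 50, 475]);
translate([216, 1835, 0]) cube([50, 50, 475]);
translate([2210, 412, 0]) cube([50, 50, 475]);
translate([2210, 1835, 0]) cube([50, 50, 475]);
translate([266, 412, 208]) cube([1944, 20, 149]);
translate([266, 1865, 208]) cube([1944, 20, 149]);
translate([216, 462, 208]) cube([20, 1373, 149]);
translate([2240, 462, 208]) cube([20, 1373, 149]);
translate([366, 412, 357]) cube([67, 1473, 15]);
translate([533, 412, 357]) cube([67, 1473, 15]);
translate([700, 412, 357]) cube([67, 1473, 15]);
translate([867, 412, 357]) cube([67, 1473, 15]);
translate([1034, 412, 357]) cube([67, 1473, 15]);
translate([1201, 412, 357]) cube([67, 1473, 15]);
translate([1368, 412, 357]) cube([67, 1473, 15]);
translate([1535, 412, 357]) cube([67, 1473, 15]);
translate([1702, 412, 357]) cube([67, 1473, 15]);
translate([1869, 412, 357]) cube([67, 1473, 15]);
translate([2036, 412, 357]) cube([67, 1473, 15]);


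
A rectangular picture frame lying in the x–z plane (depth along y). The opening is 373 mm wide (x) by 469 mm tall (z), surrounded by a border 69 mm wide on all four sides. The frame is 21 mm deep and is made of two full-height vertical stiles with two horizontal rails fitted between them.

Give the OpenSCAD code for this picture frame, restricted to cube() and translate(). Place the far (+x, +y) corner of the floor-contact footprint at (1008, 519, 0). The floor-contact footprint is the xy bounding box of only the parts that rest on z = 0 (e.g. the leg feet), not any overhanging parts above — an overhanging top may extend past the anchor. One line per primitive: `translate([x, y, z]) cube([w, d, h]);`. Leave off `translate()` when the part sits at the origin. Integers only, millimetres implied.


translate([497, 498, 0]) cube([69, 21, 607]);
translate([939, 498, 0]) cube([69, 21, 607]);
translate([566, 498, 0]) cube([373, 21, 69]);
translate([566, 498, 538]) cube([373, 21, 69]);


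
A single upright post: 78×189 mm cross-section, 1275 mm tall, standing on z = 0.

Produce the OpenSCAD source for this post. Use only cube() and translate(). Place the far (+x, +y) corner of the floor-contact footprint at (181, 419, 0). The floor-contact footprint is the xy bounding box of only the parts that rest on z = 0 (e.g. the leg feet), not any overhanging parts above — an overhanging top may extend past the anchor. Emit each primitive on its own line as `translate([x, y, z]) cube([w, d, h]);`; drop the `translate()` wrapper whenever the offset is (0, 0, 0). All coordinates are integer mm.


translate([103, 230, 0]) cube([78, 189, 1275]);


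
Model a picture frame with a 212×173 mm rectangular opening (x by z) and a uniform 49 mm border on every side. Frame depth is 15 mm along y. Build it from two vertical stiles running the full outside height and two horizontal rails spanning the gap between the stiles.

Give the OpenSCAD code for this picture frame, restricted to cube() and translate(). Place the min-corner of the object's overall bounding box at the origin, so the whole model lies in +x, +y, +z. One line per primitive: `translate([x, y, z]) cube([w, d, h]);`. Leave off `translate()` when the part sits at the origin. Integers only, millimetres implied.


cube([49, 15, 271]);
translate([261, 0, 0]) cube([49, 15, 271]);
translate([49, 0, 0]) cube([212, 15, 49]);
translate([49, 0, 222]) cube([212, 15, 49]);


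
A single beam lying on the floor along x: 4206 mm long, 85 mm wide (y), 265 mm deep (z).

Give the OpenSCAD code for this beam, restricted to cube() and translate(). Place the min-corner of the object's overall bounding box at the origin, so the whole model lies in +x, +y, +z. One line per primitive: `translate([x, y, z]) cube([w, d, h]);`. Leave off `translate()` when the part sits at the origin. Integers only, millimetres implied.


cube([4206, 85, 265]);


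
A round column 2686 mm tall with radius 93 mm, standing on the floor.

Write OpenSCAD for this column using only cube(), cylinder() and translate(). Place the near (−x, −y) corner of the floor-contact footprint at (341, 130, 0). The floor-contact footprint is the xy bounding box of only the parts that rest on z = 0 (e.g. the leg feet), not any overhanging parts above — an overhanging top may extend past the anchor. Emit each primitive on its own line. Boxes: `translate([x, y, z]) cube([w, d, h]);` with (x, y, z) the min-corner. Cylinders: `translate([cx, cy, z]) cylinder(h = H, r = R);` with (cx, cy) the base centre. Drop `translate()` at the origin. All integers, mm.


translate([434, 223, 0]) cylinder(h = 2686, r = 93);


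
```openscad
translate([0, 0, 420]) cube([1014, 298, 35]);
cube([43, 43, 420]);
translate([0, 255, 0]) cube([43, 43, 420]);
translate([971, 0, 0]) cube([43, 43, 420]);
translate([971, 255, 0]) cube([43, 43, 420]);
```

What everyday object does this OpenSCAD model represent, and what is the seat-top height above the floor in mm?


A bench. The seat-top height is 455 mm.

A long slab on four corner posts — a bench. The slab sits at z = 420 with thickness 35, so the top is 420 + 35 = 455 mm.


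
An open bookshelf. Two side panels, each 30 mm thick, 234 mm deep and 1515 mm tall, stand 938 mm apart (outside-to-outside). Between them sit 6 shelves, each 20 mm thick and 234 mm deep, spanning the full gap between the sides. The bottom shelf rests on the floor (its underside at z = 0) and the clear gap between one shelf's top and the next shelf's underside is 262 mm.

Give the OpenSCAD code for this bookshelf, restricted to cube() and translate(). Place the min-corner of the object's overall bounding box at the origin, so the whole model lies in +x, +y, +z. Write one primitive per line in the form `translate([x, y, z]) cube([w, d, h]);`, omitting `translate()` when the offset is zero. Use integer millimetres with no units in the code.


cube([30, 234, 1515]);
translate([908, 0, 0]) cube([30, 234, 1515]);
translate([30, 0, 0]) cube([878, 234, 20]);
translate([30, 0, 282]) cube([878, 234, 20]);
translate([30, 0, 564]) cube([878, 234, 20]);
translate([30, 0, 846]) cube([878, 234, 20]);
translate([30, 0, 1128]) cube([878, 234, 20]);
translate([30, 0, 1410]) cube([878, 234, 20]);


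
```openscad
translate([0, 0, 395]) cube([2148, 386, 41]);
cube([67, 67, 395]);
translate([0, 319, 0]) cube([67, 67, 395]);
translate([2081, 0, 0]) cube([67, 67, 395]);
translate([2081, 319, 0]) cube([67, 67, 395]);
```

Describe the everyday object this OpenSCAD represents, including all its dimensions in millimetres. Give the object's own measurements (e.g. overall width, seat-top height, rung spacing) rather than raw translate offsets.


A bench: a 2148×386 mm seat slab, 41 mm thick, top at z = 436 mm, on four 67×67 mm square legs flush with the seat corners and standing on z = 0.


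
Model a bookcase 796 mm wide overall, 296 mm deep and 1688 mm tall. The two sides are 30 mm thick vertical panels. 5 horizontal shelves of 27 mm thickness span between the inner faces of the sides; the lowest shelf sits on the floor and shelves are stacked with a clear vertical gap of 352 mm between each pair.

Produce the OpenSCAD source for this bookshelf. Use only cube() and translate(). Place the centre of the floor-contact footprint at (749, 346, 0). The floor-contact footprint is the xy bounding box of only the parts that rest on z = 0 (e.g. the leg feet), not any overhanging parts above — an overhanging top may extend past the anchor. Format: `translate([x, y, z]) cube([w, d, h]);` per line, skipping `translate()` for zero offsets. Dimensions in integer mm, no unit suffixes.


translate([351, 198, 0]) cube([30, 296, 1688]);
translate([1117, 198, 0]) cube([30, 296, 1688]);
translate([381, 198, 0]) cube([736, 296, 27]);
translate([381, 198, 379]) cube([736, 296, 27]);
translate([381, 198, 758]) cube([736, 296, 27]);
translate([381, 198, 1137]) cube([736, 296, 27]);
translate([381, 198, 1516]) cube([736, 296, 27]);


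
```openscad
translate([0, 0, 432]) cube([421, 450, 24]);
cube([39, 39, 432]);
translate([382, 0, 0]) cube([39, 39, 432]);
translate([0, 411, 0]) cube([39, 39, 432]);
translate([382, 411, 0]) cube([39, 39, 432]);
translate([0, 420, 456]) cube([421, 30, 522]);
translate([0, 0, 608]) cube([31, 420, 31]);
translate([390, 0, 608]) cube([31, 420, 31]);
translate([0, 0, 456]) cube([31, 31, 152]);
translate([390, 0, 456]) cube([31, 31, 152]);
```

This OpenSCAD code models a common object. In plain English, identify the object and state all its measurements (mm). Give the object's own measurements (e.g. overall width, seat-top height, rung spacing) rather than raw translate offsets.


A chair. The seat is a 421×450×24 mm slab with its top at z = 456 mm, on four 39×39 mm corner legs (flush with the seat edges, standing on z = 0). A flat backrest 30 mm thick, 522 mm tall, spans the full seat width and rises from the seat top along its +y edge, rear face flush with the rear of the seat. Two armrests of 31×31 mm section run along each side from the seat's front edge to the front of the backrest, top faces 183 mm above the seat top and outer faces flush with the seat's x-edges; a 31×31 mm post under the front of each armrest stands on the seat at the front corner.


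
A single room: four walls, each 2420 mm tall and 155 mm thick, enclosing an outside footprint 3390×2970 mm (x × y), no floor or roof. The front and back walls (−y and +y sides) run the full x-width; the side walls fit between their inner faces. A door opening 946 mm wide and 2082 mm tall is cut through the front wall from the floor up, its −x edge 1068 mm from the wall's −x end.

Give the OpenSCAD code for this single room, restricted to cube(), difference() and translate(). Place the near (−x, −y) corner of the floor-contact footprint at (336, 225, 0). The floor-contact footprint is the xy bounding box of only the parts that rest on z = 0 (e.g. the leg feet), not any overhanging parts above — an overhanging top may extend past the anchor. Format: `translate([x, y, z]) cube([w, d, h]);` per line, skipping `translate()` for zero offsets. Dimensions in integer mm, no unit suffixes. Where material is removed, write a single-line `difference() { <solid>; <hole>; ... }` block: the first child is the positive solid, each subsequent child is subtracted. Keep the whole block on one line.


difference() { translate([336, 225, 0]) cube([3390, 155, 2420]); translate([1404, 225, 0]) cube([946, 155, 2082]); }
translate([336, 3040, 0]) cube([3390, 155, 2420]);
translate([336, 380, 0]) cube([155, 2660, 2420]);
translate([3571, 380, 0]) cube([155, 2660, 2420]);


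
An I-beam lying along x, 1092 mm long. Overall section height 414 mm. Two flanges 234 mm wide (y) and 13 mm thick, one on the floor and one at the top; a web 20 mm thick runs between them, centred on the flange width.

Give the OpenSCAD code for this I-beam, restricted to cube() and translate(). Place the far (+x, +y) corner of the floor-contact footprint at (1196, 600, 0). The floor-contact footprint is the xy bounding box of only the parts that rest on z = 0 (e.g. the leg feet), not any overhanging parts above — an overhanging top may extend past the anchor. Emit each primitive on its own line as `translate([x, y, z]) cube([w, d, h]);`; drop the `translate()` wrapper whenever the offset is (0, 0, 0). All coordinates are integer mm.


translate([104, 366, 0]) cube([1092, 234, 13]);
translate([104, 473, 13]) cube([1092, 20, 388]);
translate([104, 366, 401]) cube([1092, 234, 13]);


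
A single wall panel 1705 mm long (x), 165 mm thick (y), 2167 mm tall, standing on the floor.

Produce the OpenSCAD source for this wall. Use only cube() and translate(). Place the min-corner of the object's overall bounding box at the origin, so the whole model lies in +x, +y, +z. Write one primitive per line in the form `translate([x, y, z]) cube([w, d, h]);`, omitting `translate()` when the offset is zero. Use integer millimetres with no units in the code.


cube([1705, 165, 2167]);


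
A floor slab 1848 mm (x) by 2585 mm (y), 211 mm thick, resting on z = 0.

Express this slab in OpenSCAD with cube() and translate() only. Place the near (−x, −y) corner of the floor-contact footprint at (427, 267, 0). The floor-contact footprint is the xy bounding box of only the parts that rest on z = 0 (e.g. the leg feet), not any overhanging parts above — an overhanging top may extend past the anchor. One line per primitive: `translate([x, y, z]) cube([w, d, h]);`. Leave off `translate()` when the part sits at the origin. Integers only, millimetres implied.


translate([427, 267, 0]) cube([1848, 2585, 211]);


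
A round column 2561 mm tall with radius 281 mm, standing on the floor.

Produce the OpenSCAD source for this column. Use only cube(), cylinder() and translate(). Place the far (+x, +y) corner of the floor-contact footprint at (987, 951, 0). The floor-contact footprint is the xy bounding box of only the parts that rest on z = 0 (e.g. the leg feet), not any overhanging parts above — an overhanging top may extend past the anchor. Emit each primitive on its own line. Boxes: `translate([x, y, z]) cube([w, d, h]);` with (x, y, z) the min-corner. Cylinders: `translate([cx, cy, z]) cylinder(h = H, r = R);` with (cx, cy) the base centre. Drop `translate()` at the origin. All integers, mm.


translate([706, 670, 0]) cylinder(h = 2561, r = 281);


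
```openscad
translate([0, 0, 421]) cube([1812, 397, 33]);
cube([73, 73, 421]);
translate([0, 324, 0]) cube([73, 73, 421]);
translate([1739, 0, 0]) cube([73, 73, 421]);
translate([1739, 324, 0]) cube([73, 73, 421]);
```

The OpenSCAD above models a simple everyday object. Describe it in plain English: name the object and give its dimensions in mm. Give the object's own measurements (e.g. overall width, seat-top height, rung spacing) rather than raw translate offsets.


A bench: a 1812×397 mm seat slab, 33 mm thick, top at z = 454 mm, on four 73×73 mm square legs flush with the seat corners and standing on z = 0.


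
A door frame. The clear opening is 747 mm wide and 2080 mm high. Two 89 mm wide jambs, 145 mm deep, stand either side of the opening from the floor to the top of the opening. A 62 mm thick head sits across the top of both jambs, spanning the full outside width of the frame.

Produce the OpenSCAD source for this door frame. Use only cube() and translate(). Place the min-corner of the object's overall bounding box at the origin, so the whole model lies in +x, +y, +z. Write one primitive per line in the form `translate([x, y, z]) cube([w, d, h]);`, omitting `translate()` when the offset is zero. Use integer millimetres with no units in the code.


cube([89, 145, 2080]);
translate([836, 0, 0]) cube([89, 145, 2080]);
translate([0, 0, 2080]) cube([925, 145, 62]);


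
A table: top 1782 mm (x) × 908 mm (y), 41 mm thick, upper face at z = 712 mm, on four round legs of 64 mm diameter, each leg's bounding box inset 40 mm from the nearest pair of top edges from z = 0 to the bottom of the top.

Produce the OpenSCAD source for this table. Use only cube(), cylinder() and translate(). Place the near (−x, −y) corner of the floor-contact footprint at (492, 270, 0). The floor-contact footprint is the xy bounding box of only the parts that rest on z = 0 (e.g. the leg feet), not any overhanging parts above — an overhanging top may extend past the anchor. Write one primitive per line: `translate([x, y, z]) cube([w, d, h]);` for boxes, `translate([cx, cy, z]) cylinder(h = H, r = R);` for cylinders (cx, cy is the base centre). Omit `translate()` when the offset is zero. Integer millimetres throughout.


translate([452, 230, 671]) cube([1782, 908, 41]);
translate([524, 302, 0]) cylinder(h = 671, r = 32);
translate([2162, 302, 0]) cylinder(h = 671, r = 32);
translate([524, 1066, 0]) cylinder(h = 671, r = 32);
translate([2162, 1066, 0]) cylinder(h = 671, r = 32);


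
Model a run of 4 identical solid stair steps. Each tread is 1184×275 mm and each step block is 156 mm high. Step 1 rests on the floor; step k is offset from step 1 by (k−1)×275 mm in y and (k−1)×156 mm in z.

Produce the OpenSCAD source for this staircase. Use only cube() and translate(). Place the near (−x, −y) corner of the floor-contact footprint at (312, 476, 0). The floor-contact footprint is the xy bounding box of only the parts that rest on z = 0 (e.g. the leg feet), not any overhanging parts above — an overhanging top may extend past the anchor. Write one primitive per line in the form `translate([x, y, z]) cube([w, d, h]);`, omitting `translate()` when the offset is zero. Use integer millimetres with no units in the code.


translate([312, 476, 0]) cube([1184, 275, 156]);
translate([312, 751, 156]) cube([1184, 275, 156]);
translate([312, 1026, 312]) cube([1184, 275, 156]);
translate([312, 1301, 468]) cube([1184, 275, 156]);


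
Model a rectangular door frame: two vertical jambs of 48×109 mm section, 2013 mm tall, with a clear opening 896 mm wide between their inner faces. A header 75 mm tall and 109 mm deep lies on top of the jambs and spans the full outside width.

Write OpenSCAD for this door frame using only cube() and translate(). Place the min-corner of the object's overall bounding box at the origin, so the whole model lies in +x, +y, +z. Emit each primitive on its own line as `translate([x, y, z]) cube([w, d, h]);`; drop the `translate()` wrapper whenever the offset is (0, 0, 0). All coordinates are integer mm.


cube([48, 109, 2013]);
translate([944, 0, 0]) cube([48, 109, 2013]);
translate([0, 0, 2013]) cube([992, 109, 75]);


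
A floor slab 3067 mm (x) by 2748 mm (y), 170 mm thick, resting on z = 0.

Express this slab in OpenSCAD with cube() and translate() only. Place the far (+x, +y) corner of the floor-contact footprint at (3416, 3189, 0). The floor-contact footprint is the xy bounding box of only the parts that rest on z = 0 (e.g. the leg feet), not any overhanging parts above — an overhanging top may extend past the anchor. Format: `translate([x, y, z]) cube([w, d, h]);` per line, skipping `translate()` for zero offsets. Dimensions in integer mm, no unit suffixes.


translate([349, 441, 0]) cube([3067, 2748, 170]);


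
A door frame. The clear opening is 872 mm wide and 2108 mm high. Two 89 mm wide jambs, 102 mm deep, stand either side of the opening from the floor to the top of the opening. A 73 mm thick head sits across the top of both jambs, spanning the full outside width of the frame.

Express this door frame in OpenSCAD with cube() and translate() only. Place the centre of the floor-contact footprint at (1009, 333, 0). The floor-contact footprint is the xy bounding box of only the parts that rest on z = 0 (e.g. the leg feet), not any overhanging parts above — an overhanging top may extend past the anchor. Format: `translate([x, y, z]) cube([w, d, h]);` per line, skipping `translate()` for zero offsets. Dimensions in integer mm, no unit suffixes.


translate([484, 282, 0]) cube([89, 102, 2108]);
translate([1445, 282, 0]) cube([89, 102, 2108]);
translate([484, 282, 2108]) cube([1050, 102, 73]);


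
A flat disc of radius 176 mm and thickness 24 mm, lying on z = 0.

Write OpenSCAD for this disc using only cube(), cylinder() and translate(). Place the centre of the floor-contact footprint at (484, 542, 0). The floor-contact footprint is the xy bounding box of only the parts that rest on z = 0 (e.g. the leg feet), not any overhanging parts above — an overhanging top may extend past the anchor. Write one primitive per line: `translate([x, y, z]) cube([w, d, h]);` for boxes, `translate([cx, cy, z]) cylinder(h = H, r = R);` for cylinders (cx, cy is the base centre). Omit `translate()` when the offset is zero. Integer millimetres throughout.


translate([484, 542, 0]) cylinder(h = 24, r = 176);


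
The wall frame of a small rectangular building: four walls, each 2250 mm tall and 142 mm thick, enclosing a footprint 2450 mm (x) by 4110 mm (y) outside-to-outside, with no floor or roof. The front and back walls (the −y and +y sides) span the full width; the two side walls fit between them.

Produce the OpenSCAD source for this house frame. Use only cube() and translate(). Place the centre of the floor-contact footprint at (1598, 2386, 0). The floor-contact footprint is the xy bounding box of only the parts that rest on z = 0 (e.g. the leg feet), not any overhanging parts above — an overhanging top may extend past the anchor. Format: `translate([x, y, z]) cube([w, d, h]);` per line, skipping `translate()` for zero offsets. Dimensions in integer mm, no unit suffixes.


translate([373, 331, 0]) cube([2450, 142, 2250]);
translate([373, 4299, 0]) cube([2450, 142, 2250]);
translate([373, 473, 0]) cube([142, 3826, 2250]);
translate([2681, 473, 0]) cube([142, 3826, 2250]);


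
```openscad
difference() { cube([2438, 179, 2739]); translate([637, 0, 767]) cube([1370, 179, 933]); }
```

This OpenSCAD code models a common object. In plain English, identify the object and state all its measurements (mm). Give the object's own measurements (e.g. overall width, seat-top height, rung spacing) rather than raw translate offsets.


A wall 2438 mm long (x), 179 mm thick (y), 2739 mm tall, with a rectangular window opening cut through it. The opening is 1370 mm wide and 933 mm tall; its sill is at z = 767 mm and its near (−x) edge is 637 mm from the wall's −x end. The opening passes through the full wall thickness.


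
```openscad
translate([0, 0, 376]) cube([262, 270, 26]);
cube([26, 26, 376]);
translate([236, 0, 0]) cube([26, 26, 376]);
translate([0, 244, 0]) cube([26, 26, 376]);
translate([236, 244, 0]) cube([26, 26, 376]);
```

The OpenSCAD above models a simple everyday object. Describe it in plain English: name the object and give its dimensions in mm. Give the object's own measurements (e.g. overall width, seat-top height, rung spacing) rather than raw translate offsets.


A simple wooden stool: a rectangular seat 262 mm (x) by 270 mm (y), 26 mm thick, top face at z = 402 mm, on four square legs, each 26×26 mm in cross-section. The legs rest on z = 0, each flush with a corner of the seat.


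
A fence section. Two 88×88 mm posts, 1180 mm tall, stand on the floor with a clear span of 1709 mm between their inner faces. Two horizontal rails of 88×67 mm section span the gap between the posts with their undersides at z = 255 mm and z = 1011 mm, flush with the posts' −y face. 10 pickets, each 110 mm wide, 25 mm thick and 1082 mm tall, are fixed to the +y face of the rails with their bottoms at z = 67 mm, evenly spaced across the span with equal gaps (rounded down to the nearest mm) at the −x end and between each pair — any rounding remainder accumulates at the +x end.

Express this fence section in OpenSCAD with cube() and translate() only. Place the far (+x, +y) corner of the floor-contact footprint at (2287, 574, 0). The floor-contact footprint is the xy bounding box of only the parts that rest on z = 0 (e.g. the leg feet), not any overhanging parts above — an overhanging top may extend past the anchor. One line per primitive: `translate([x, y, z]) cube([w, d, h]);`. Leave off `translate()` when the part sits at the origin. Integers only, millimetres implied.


translate([402, 486, 0]) cube([88, 88, 1180]);
translate([2199, 486, 0]) cube([88, 88, 1180]);
translate([490, 486, 255]) cube([1709, 88, 67]);
translate([490, 486, 1011]) cube([1709, 88, 67]);
translate([545, 574, 67]) cube([110, 25, 1082]);
translate([710, 574, 67]) cube([110, 25, 1082]);
translate([875, 574, 67]) cube([110, 25, 1082]);
translate([1040, 574, 67]) cube([110, 25, 1082]);
translate([1205, 574, 67]) cube([110, 25, 1082]);
translate([1370, 574, 67]) cube([110, 25, 1082]);
translate([1535, 574, 67]) cube([110, 25, 1082]);
translate([1700, 574, 67]) cube([110, 25, 1082]);
translate([1865, 574, 67]) cube([110, 25, 1082]);
translate([2030, 574, 67]) cube([110, 25, 1082]);


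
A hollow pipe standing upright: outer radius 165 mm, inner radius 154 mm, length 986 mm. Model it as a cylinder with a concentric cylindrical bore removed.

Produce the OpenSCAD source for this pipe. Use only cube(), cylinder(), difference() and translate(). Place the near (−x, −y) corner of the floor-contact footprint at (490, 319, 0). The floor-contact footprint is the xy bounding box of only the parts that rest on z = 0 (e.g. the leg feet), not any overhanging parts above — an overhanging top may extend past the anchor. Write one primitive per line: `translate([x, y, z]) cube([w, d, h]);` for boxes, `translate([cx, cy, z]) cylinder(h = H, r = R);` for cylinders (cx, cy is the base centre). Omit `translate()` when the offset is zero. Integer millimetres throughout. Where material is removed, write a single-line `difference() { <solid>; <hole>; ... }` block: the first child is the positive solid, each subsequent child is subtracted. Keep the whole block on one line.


difference() { translate([655, 484, 0]) cylinder(h = 986, r = 165); translate([655, 484, 0]) cylinder(h = 986, r = 154); }


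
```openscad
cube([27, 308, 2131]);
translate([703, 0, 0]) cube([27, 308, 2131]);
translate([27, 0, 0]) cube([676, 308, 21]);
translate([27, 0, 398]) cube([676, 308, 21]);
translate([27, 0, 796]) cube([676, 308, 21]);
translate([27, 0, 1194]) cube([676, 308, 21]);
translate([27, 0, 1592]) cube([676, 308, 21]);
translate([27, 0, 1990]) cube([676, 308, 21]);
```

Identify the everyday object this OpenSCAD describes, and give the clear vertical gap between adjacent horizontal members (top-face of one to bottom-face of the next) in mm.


A bookshelf. The clear shelf gap is 377 mm.

Two tall side panels with 6 horizontal boards between them — a bookshelf. The first two shelf undersides are at z = 0 and z = 398; with shelf thickness 21, the clear gap is 398 − 0 − 21 = 377 mm.


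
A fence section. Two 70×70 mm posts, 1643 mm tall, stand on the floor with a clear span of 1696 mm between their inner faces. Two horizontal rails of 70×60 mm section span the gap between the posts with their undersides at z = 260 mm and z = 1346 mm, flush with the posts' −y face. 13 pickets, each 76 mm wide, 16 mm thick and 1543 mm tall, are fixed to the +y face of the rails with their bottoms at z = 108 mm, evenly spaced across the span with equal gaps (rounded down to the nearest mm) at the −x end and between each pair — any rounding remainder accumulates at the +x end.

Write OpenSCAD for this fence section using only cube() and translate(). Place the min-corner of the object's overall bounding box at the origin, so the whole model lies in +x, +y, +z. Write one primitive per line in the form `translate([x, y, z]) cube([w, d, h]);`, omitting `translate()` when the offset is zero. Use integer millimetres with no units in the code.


cube([70, 70, 1643]);
translate([1766, 0, 0]) cube([70, 70, 1643]);
translate([70, 0, 260]) cube([1696, 70, 60]);
translate([70, 0, 1346]) cube([1696, 70, 60]);
translate([120, 70, 108]) cube([76, 16, 1543]);
translate([246, 70, 108]) cube([76, 16, 1543]);
translate([372, 70, 108]) cube([76, 16, 1543]);
translate([498, 70, 108]) cube([76, 16, 1543]);
translate([624, 70, 108]) cube([76, 16, 1543]);
translate([750, 70, 108]) cube([76, 16, 1543]);
translate([876, 70, 108]) cube([76, 16, 1543]);
translate([1002, 70, 108]) cube([76, 16, 1543]);
translate([1128, 70, 108]) cube([76, 16, 1543]);
translate([1254, 70, 108]) cube([76, 16, 1543]);
translate([1380, 70, 108]) cube([76, 16, 1543]);
translate([1506, 70, 108]) cube([76, 16, 1543]);
translate([1632, 70, 108]) cube([76, 16, 1543]);


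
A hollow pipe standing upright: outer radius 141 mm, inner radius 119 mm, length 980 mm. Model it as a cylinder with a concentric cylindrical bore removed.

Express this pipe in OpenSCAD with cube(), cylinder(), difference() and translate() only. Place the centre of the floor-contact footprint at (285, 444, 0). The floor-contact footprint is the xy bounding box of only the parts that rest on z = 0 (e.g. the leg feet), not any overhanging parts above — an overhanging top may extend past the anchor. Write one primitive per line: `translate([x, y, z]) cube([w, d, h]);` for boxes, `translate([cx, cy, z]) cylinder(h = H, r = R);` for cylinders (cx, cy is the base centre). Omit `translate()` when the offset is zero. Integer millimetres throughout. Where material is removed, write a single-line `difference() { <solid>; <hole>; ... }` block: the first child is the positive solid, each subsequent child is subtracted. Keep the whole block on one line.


difference() { translate([285, 444, 0]) cylinder(h = 980, r = 141); translate([285, 444, 0]) cylinder(h = 980, r = 119); }
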